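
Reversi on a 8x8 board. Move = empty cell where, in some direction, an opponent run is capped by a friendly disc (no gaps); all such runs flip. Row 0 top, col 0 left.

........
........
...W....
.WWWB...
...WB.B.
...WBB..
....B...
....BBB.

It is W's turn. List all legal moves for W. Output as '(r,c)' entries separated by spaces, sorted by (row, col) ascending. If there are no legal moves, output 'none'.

(2,4): no bracket -> illegal
(2,5): flips 1 -> legal
(3,5): flips 2 -> legal
(3,6): no bracket -> illegal
(3,7): no bracket -> illegal
(4,5): flips 2 -> legal
(4,7): no bracket -> illegal
(5,6): flips 2 -> legal
(5,7): no bracket -> illegal
(6,3): no bracket -> illegal
(6,5): flips 1 -> legal
(6,6): flips 2 -> legal
(6,7): no bracket -> illegal
(7,3): no bracket -> illegal
(7,7): no bracket -> illegal

Answer: (2,5) (3,5) (4,5) (5,6) (6,5) (6,6)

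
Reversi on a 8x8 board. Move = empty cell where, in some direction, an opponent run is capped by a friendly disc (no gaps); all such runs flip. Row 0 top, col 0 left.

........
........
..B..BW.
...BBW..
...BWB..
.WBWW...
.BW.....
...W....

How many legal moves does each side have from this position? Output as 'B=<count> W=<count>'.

Answer: B=9 W=11

Derivation:
-- B to move --
(1,5): no bracket -> illegal
(1,6): no bracket -> illegal
(1,7): no bracket -> illegal
(2,4): no bracket -> illegal
(2,7): flips 1 -> legal
(3,6): flips 1 -> legal
(3,7): no bracket -> illegal
(4,0): no bracket -> illegal
(4,1): flips 1 -> legal
(4,2): no bracket -> illegal
(4,6): no bracket -> illegal
(5,0): flips 1 -> legal
(5,5): flips 3 -> legal
(6,0): no bracket -> illegal
(6,3): flips 3 -> legal
(6,4): flips 2 -> legal
(6,5): flips 1 -> legal
(7,1): no bracket -> illegal
(7,2): flips 1 -> legal
(7,4): no bracket -> illegal
B mobility = 9
-- W to move --
(1,1): flips 2 -> legal
(1,2): no bracket -> illegal
(1,3): no bracket -> illegal
(1,4): no bracket -> illegal
(1,5): flips 1 -> legal
(1,6): no bracket -> illegal
(2,1): no bracket -> illegal
(2,3): flips 2 -> legal
(2,4): flips 2 -> legal
(3,1): no bracket -> illegal
(3,2): flips 3 -> legal
(3,6): flips 1 -> legal
(4,1): no bracket -> illegal
(4,2): flips 2 -> legal
(4,6): flips 1 -> legal
(5,0): no bracket -> illegal
(5,5): flips 1 -> legal
(5,6): no bracket -> illegal
(6,0): flips 1 -> legal
(6,3): no bracket -> illegal
(7,0): no bracket -> illegal
(7,1): flips 1 -> legal
(7,2): no bracket -> illegal
W mobility = 11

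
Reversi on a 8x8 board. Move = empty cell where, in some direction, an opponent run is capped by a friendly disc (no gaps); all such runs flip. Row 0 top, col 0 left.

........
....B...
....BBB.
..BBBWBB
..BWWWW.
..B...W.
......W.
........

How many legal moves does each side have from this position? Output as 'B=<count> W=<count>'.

-- B to move --
(4,7): flips 4 -> legal
(5,3): flips 3 -> legal
(5,4): flips 3 -> legal
(5,5): flips 4 -> legal
(5,7): flips 2 -> legal
(6,5): no bracket -> illegal
(6,7): flips 2 -> legal
(7,5): no bracket -> illegal
(7,6): flips 3 -> legal
(7,7): no bracket -> illegal
B mobility = 7
-- W to move --
(0,3): no bracket -> illegal
(0,4): flips 3 -> legal
(0,5): no bracket -> illegal
(1,3): flips 1 -> legal
(1,5): flips 1 -> legal
(1,6): flips 4 -> legal
(1,7): flips 1 -> legal
(2,1): flips 1 -> legal
(2,2): flips 1 -> legal
(2,3): flips 2 -> legal
(2,7): flips 1 -> legal
(3,1): flips 3 -> legal
(4,1): flips 1 -> legal
(4,7): no bracket -> illegal
(5,1): no bracket -> illegal
(5,3): no bracket -> illegal
(6,1): flips 1 -> legal
(6,2): no bracket -> illegal
(6,3): no bracket -> illegal
W mobility = 12

Answer: B=7 W=12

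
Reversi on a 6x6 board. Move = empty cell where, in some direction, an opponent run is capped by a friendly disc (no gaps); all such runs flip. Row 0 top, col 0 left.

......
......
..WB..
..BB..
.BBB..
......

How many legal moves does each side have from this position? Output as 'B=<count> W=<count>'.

Answer: B=3 W=3

Derivation:
-- B to move --
(1,1): flips 1 -> legal
(1,2): flips 1 -> legal
(1,3): no bracket -> illegal
(2,1): flips 1 -> legal
(3,1): no bracket -> illegal
B mobility = 3
-- W to move --
(1,2): no bracket -> illegal
(1,3): no bracket -> illegal
(1,4): no bracket -> illegal
(2,1): no bracket -> illegal
(2,4): flips 1 -> legal
(3,0): no bracket -> illegal
(3,1): no bracket -> illegal
(3,4): no bracket -> illegal
(4,0): no bracket -> illegal
(4,4): flips 1 -> legal
(5,0): no bracket -> illegal
(5,1): no bracket -> illegal
(5,2): flips 2 -> legal
(5,3): no bracket -> illegal
(5,4): no bracket -> illegal
W mobility = 3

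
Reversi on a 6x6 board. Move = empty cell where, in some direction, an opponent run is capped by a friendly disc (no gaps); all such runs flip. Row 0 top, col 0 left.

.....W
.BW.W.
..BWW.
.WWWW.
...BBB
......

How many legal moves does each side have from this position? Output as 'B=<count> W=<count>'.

-- B to move --
(0,1): flips 3 -> legal
(0,2): flips 1 -> legal
(0,3): no bracket -> illegal
(0,4): flips 3 -> legal
(1,3): flips 3 -> legal
(1,5): no bracket -> illegal
(2,0): no bracket -> illegal
(2,1): flips 1 -> legal
(2,5): flips 3 -> legal
(3,0): no bracket -> illegal
(3,5): no bracket -> illegal
(4,0): flips 1 -> legal
(4,1): no bracket -> illegal
(4,2): flips 1 -> legal
B mobility = 8
-- W to move --
(0,0): flips 2 -> legal
(0,1): no bracket -> illegal
(0,2): no bracket -> illegal
(1,0): flips 1 -> legal
(1,3): flips 1 -> legal
(2,0): no bracket -> illegal
(2,1): flips 1 -> legal
(3,5): no bracket -> illegal
(4,2): no bracket -> illegal
(5,2): flips 1 -> legal
(5,3): flips 1 -> legal
(5,4): flips 2 -> legal
(5,5): flips 1 -> legal
W mobility = 8

Answer: B=8 W=8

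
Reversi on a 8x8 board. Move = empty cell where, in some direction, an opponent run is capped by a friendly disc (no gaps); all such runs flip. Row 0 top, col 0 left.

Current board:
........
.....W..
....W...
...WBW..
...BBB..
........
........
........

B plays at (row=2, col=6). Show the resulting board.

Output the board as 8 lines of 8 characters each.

Answer: ........
.....W..
....W.B.
...WBB..
...BBB..
........
........
........

Derivation:
Place B at (2,6); scan 8 dirs for brackets.
Dir NW: opp run (1,5), next='.' -> no flip
Dir N: first cell '.' (not opp) -> no flip
Dir NE: first cell '.' (not opp) -> no flip
Dir W: first cell '.' (not opp) -> no flip
Dir E: first cell '.' (not opp) -> no flip
Dir SW: opp run (3,5) capped by B -> flip
Dir S: first cell '.' (not opp) -> no flip
Dir SE: first cell '.' (not opp) -> no flip
All flips: (3,5)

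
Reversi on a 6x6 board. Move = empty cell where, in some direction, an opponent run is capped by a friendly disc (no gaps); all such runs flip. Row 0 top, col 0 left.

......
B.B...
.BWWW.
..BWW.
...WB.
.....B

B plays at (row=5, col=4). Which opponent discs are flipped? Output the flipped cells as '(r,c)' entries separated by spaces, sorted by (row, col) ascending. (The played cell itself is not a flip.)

Answer: (4,3)

Derivation:
Dir NW: opp run (4,3) capped by B -> flip
Dir N: first cell 'B' (not opp) -> no flip
Dir NE: first cell '.' (not opp) -> no flip
Dir W: first cell '.' (not opp) -> no flip
Dir E: first cell 'B' (not opp) -> no flip
Dir SW: edge -> no flip
Dir S: edge -> no flip
Dir SE: edge -> no flip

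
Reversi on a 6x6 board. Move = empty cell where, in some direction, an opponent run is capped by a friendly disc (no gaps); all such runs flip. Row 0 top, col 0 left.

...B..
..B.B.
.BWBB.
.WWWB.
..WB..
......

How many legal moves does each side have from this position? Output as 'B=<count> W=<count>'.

-- B to move --
(1,1): no bracket -> illegal
(1,3): no bracket -> illegal
(2,0): no bracket -> illegal
(3,0): flips 3 -> legal
(4,0): no bracket -> illegal
(4,1): flips 3 -> legal
(4,4): no bracket -> illegal
(5,1): flips 2 -> legal
(5,2): flips 3 -> legal
(5,3): no bracket -> illegal
B mobility = 4
-- W to move --
(0,1): no bracket -> illegal
(0,2): flips 1 -> legal
(0,4): no bracket -> illegal
(0,5): flips 2 -> legal
(1,0): flips 1 -> legal
(1,1): flips 1 -> legal
(1,3): flips 1 -> legal
(1,5): flips 1 -> legal
(2,0): flips 1 -> legal
(2,5): flips 2 -> legal
(3,0): no bracket -> illegal
(3,5): flips 1 -> legal
(4,4): flips 1 -> legal
(4,5): no bracket -> illegal
(5,2): no bracket -> illegal
(5,3): flips 1 -> legal
(5,4): flips 1 -> legal
W mobility = 12

Answer: B=4 W=12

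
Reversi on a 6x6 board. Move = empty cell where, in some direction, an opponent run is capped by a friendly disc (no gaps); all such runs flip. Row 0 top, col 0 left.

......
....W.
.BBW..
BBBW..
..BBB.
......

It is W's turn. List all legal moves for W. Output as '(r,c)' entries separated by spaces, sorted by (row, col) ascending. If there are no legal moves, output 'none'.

Answer: (1,1) (2,0) (4,1) (5,1) (5,3) (5,5)

Derivation:
(1,0): no bracket -> illegal
(1,1): flips 1 -> legal
(1,2): no bracket -> illegal
(1,3): no bracket -> illegal
(2,0): flips 2 -> legal
(3,4): no bracket -> illegal
(3,5): no bracket -> illegal
(4,0): no bracket -> illegal
(4,1): flips 1 -> legal
(4,5): no bracket -> illegal
(5,1): flips 1 -> legal
(5,2): no bracket -> illegal
(5,3): flips 1 -> legal
(5,4): no bracket -> illegal
(5,5): flips 1 -> legal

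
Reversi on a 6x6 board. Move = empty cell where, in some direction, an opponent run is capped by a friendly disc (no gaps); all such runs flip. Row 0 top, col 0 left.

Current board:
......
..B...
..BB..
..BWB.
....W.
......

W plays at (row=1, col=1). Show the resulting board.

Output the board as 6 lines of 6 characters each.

Answer: ......
.WB...
..WB..
..BWB.
....W.
......

Derivation:
Place W at (1,1); scan 8 dirs for brackets.
Dir NW: first cell '.' (not opp) -> no flip
Dir N: first cell '.' (not opp) -> no flip
Dir NE: first cell '.' (not opp) -> no flip
Dir W: first cell '.' (not opp) -> no flip
Dir E: opp run (1,2), next='.' -> no flip
Dir SW: first cell '.' (not opp) -> no flip
Dir S: first cell '.' (not opp) -> no flip
Dir SE: opp run (2,2) capped by W -> flip
All flips: (2,2)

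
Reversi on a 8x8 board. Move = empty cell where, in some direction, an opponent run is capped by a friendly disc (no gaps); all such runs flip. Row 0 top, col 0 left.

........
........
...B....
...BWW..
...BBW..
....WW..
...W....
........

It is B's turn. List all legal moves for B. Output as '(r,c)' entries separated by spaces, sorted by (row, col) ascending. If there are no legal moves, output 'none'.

(2,4): flips 1 -> legal
(2,5): flips 1 -> legal
(2,6): flips 1 -> legal
(3,6): flips 2 -> legal
(4,6): flips 1 -> legal
(5,2): no bracket -> illegal
(5,3): no bracket -> illegal
(5,6): flips 2 -> legal
(6,2): no bracket -> illegal
(6,4): flips 1 -> legal
(6,5): flips 1 -> legal
(6,6): flips 1 -> legal
(7,2): no bracket -> illegal
(7,3): no bracket -> illegal
(7,4): no bracket -> illegal

Answer: (2,4) (2,5) (2,6) (3,6) (4,6) (5,6) (6,4) (6,5) (6,6)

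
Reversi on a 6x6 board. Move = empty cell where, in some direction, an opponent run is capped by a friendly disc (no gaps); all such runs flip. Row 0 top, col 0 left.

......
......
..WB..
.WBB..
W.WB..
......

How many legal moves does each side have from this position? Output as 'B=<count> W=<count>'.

-- B to move --
(1,1): flips 1 -> legal
(1,2): flips 1 -> legal
(1,3): no bracket -> illegal
(2,0): no bracket -> illegal
(2,1): flips 1 -> legal
(3,0): flips 1 -> legal
(4,1): flips 1 -> legal
(5,0): no bracket -> illegal
(5,1): flips 1 -> legal
(5,2): flips 1 -> legal
(5,3): no bracket -> illegal
B mobility = 7
-- W to move --
(1,2): no bracket -> illegal
(1,3): no bracket -> illegal
(1,4): no bracket -> illegal
(2,1): no bracket -> illegal
(2,4): flips 2 -> legal
(3,4): flips 2 -> legal
(4,1): no bracket -> illegal
(4,4): flips 2 -> legal
(5,2): no bracket -> illegal
(5,3): no bracket -> illegal
(5,4): no bracket -> illegal
W mobility = 3

Answer: B=7 W=3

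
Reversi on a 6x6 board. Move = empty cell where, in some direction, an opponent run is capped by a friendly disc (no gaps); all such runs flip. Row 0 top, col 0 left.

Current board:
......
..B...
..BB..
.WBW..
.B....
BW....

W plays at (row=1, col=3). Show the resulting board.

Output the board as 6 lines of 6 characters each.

Answer: ......
..BW..
..WW..
.WBW..
.B....
BW....

Derivation:
Place W at (1,3); scan 8 dirs for brackets.
Dir NW: first cell '.' (not opp) -> no flip
Dir N: first cell '.' (not opp) -> no flip
Dir NE: first cell '.' (not opp) -> no flip
Dir W: opp run (1,2), next='.' -> no flip
Dir E: first cell '.' (not opp) -> no flip
Dir SW: opp run (2,2) capped by W -> flip
Dir S: opp run (2,3) capped by W -> flip
Dir SE: first cell '.' (not opp) -> no flip
All flips: (2,2) (2,3)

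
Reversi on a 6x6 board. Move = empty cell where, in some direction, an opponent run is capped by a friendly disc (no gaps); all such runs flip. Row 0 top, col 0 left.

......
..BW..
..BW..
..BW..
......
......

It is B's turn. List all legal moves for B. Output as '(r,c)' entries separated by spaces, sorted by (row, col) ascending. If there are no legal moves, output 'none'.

(0,2): no bracket -> illegal
(0,3): no bracket -> illegal
(0,4): flips 1 -> legal
(1,4): flips 2 -> legal
(2,4): flips 1 -> legal
(3,4): flips 2 -> legal
(4,2): no bracket -> illegal
(4,3): no bracket -> illegal
(4,4): flips 1 -> legal

Answer: (0,4) (1,4) (2,4) (3,4) (4,4)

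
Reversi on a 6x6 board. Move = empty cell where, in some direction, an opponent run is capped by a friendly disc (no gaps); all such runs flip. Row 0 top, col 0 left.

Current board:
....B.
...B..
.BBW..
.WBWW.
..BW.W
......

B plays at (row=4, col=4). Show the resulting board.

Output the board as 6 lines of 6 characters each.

Answer: ....B.
...B..
.BBW..
.WBBW.
..BBBW
......

Derivation:
Place B at (4,4); scan 8 dirs for brackets.
Dir NW: opp run (3,3) capped by B -> flip
Dir N: opp run (3,4), next='.' -> no flip
Dir NE: first cell '.' (not opp) -> no flip
Dir W: opp run (4,3) capped by B -> flip
Dir E: opp run (4,5), next=edge -> no flip
Dir SW: first cell '.' (not opp) -> no flip
Dir S: first cell '.' (not opp) -> no flip
Dir SE: first cell '.' (not opp) -> no flip
All flips: (3,3) (4,3)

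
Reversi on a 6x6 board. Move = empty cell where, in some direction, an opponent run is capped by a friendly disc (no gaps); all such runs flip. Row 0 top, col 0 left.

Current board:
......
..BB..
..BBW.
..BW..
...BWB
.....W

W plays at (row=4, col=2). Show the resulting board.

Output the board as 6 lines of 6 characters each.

Place W at (4,2); scan 8 dirs for brackets.
Dir NW: first cell '.' (not opp) -> no flip
Dir N: opp run (3,2) (2,2) (1,2), next='.' -> no flip
Dir NE: first cell 'W' (not opp) -> no flip
Dir W: first cell '.' (not opp) -> no flip
Dir E: opp run (4,3) capped by W -> flip
Dir SW: first cell '.' (not opp) -> no flip
Dir S: first cell '.' (not opp) -> no flip
Dir SE: first cell '.' (not opp) -> no flip
All flips: (4,3)

Answer: ......
..BB..
..BBW.
..BW..
..WWWB
.....W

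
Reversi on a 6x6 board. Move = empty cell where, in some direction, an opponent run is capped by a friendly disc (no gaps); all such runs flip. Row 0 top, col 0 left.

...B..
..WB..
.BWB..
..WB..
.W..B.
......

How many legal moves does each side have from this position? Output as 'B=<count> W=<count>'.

-- B to move --
(0,1): flips 1 -> legal
(0,2): no bracket -> illegal
(1,1): flips 2 -> legal
(3,0): no bracket -> illegal
(3,1): flips 2 -> legal
(4,0): no bracket -> illegal
(4,2): no bracket -> illegal
(4,3): flips 1 -> legal
(5,0): flips 2 -> legal
(5,1): no bracket -> illegal
(5,2): no bracket -> illegal
B mobility = 5
-- W to move --
(0,2): no bracket -> illegal
(0,4): flips 1 -> legal
(1,0): flips 1 -> legal
(1,1): no bracket -> illegal
(1,4): flips 2 -> legal
(2,0): flips 1 -> legal
(2,4): flips 1 -> legal
(3,0): flips 1 -> legal
(3,1): no bracket -> illegal
(3,4): flips 2 -> legal
(3,5): no bracket -> illegal
(4,2): no bracket -> illegal
(4,3): no bracket -> illegal
(4,5): no bracket -> illegal
(5,3): no bracket -> illegal
(5,4): no bracket -> illegal
(5,5): flips 2 -> legal
W mobility = 8

Answer: B=5 W=8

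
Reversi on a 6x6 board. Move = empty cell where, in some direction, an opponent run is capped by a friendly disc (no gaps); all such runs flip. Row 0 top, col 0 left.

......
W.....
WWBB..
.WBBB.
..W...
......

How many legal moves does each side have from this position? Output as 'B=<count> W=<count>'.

Answer: B=4 W=5

Derivation:
-- B to move --
(0,0): no bracket -> illegal
(0,1): no bracket -> illegal
(1,1): no bracket -> illegal
(1,2): no bracket -> illegal
(3,0): flips 1 -> legal
(4,0): flips 1 -> legal
(4,1): no bracket -> illegal
(4,3): no bracket -> illegal
(5,1): flips 1 -> legal
(5,2): flips 1 -> legal
(5,3): no bracket -> illegal
B mobility = 4
-- W to move --
(1,1): no bracket -> illegal
(1,2): flips 2 -> legal
(1,3): flips 1 -> legal
(1,4): no bracket -> illegal
(2,4): flips 3 -> legal
(2,5): no bracket -> illegal
(3,5): flips 3 -> legal
(4,1): no bracket -> illegal
(4,3): flips 1 -> legal
(4,4): no bracket -> illegal
(4,5): no bracket -> illegal
W mobility = 5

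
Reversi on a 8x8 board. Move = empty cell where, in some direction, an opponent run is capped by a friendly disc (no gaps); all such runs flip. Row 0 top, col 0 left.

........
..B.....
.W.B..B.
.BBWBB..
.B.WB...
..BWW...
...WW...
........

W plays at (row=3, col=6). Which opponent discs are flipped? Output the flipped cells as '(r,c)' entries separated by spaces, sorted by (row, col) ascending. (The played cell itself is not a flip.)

Answer: (3,4) (3,5)

Derivation:
Dir NW: first cell '.' (not opp) -> no flip
Dir N: opp run (2,6), next='.' -> no flip
Dir NE: first cell '.' (not opp) -> no flip
Dir W: opp run (3,5) (3,4) capped by W -> flip
Dir E: first cell '.' (not opp) -> no flip
Dir SW: first cell '.' (not opp) -> no flip
Dir S: first cell '.' (not opp) -> no flip
Dir SE: first cell '.' (not opp) -> no flip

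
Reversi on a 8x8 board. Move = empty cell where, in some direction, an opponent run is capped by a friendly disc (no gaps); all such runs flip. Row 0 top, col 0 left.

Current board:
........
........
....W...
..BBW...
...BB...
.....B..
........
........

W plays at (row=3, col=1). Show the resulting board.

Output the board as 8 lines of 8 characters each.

Place W at (3,1); scan 8 dirs for brackets.
Dir NW: first cell '.' (not opp) -> no flip
Dir N: first cell '.' (not opp) -> no flip
Dir NE: first cell '.' (not opp) -> no flip
Dir W: first cell '.' (not opp) -> no flip
Dir E: opp run (3,2) (3,3) capped by W -> flip
Dir SW: first cell '.' (not opp) -> no flip
Dir S: first cell '.' (not opp) -> no flip
Dir SE: first cell '.' (not opp) -> no flip
All flips: (3,2) (3,3)

Answer: ........
........
....W...
.WWWW...
...BB...
.....B..
........
........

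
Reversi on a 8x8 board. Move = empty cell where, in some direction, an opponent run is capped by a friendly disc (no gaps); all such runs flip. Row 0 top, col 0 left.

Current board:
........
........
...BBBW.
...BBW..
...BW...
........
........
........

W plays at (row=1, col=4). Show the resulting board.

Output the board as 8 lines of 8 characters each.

Answer: ........
....W...
...BWBW.
...BWW..
...BW...
........
........
........

Derivation:
Place W at (1,4); scan 8 dirs for brackets.
Dir NW: first cell '.' (not opp) -> no flip
Dir N: first cell '.' (not opp) -> no flip
Dir NE: first cell '.' (not opp) -> no flip
Dir W: first cell '.' (not opp) -> no flip
Dir E: first cell '.' (not opp) -> no flip
Dir SW: opp run (2,3), next='.' -> no flip
Dir S: opp run (2,4) (3,4) capped by W -> flip
Dir SE: opp run (2,5), next='.' -> no flip
All flips: (2,4) (3,4)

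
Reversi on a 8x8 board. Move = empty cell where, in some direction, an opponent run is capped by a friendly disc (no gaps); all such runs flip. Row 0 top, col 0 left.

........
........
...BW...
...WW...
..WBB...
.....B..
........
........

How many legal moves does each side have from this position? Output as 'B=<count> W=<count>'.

-- B to move --
(1,3): no bracket -> illegal
(1,4): flips 2 -> legal
(1,5): no bracket -> illegal
(2,2): flips 1 -> legal
(2,5): flips 2 -> legal
(3,1): no bracket -> illegal
(3,2): no bracket -> illegal
(3,5): no bracket -> illegal
(4,1): flips 1 -> legal
(4,5): flips 1 -> legal
(5,1): no bracket -> illegal
(5,2): no bracket -> illegal
(5,3): no bracket -> illegal
B mobility = 5
-- W to move --
(1,2): flips 1 -> legal
(1,3): flips 1 -> legal
(1,4): no bracket -> illegal
(2,2): flips 1 -> legal
(3,2): no bracket -> illegal
(3,5): no bracket -> illegal
(4,5): flips 2 -> legal
(4,6): no bracket -> illegal
(5,2): flips 1 -> legal
(5,3): flips 1 -> legal
(5,4): flips 1 -> legal
(5,6): no bracket -> illegal
(6,4): no bracket -> illegal
(6,5): no bracket -> illegal
(6,6): flips 2 -> legal
W mobility = 8

Answer: B=5 W=8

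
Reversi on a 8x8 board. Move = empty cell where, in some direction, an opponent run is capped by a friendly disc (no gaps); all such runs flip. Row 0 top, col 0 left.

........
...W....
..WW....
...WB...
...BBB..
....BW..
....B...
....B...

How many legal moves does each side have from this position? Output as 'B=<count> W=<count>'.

-- B to move --
(0,2): no bracket -> illegal
(0,3): flips 3 -> legal
(0,4): no bracket -> illegal
(1,1): flips 2 -> legal
(1,2): flips 1 -> legal
(1,4): no bracket -> illegal
(2,1): no bracket -> illegal
(2,4): no bracket -> illegal
(3,1): no bracket -> illegal
(3,2): flips 1 -> legal
(4,2): no bracket -> illegal
(4,6): flips 1 -> legal
(5,6): flips 1 -> legal
(6,5): flips 1 -> legal
(6,6): flips 1 -> legal
B mobility = 8
-- W to move --
(2,4): no bracket -> illegal
(2,5): no bracket -> illegal
(3,2): no bracket -> illegal
(3,5): flips 2 -> legal
(3,6): no bracket -> illegal
(4,2): no bracket -> illegal
(4,6): no bracket -> illegal
(5,2): no bracket -> illegal
(5,3): flips 2 -> legal
(5,6): flips 2 -> legal
(6,3): no bracket -> illegal
(6,5): no bracket -> illegal
(7,3): flips 1 -> legal
(7,5): no bracket -> illegal
W mobility = 4

Answer: B=8 W=4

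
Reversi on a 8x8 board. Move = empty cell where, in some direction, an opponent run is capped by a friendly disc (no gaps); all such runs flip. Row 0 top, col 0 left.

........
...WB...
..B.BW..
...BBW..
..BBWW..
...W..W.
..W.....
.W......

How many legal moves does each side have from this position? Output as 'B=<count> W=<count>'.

Answer: B=12 W=9

Derivation:
-- B to move --
(0,2): flips 1 -> legal
(0,3): no bracket -> illegal
(0,4): flips 1 -> legal
(1,2): flips 1 -> legal
(1,5): no bracket -> illegal
(1,6): flips 1 -> legal
(2,3): no bracket -> illegal
(2,6): flips 1 -> legal
(3,6): flips 2 -> legal
(4,6): flips 3 -> legal
(4,7): no bracket -> illegal
(5,1): no bracket -> illegal
(5,2): no bracket -> illegal
(5,4): flips 1 -> legal
(5,5): flips 1 -> legal
(5,7): no bracket -> illegal
(6,0): no bracket -> illegal
(6,1): no bracket -> illegal
(6,3): flips 1 -> legal
(6,4): flips 1 -> legal
(6,5): no bracket -> illegal
(6,6): no bracket -> illegal
(6,7): flips 2 -> legal
(7,0): no bracket -> illegal
(7,2): no bracket -> illegal
(7,3): no bracket -> illegal
B mobility = 12
-- W to move --
(0,3): flips 1 -> legal
(0,4): flips 3 -> legal
(0,5): no bracket -> illegal
(1,1): flips 2 -> legal
(1,2): no bracket -> illegal
(1,5): flips 1 -> legal
(2,1): no bracket -> illegal
(2,3): flips 4 -> legal
(3,1): flips 2 -> legal
(3,2): flips 2 -> legal
(4,1): flips 2 -> legal
(5,1): no bracket -> illegal
(5,2): flips 2 -> legal
(5,4): no bracket -> illegal
W mobility = 9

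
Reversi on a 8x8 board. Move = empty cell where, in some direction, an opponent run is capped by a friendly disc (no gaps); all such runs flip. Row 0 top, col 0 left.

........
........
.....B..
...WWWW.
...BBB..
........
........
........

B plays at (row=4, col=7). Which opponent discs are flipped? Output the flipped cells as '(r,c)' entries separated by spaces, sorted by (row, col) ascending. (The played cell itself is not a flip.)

Dir NW: opp run (3,6) capped by B -> flip
Dir N: first cell '.' (not opp) -> no flip
Dir NE: edge -> no flip
Dir W: first cell '.' (not opp) -> no flip
Dir E: edge -> no flip
Dir SW: first cell '.' (not opp) -> no flip
Dir S: first cell '.' (not opp) -> no flip
Dir SE: edge -> no flip

Answer: (3,6)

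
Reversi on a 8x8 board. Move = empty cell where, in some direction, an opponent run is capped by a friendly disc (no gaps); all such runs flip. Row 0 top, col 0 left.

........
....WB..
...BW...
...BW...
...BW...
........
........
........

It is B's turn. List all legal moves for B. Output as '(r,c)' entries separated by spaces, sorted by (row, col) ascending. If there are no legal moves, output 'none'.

Answer: (0,5) (1,3) (2,5) (3,5) (4,5) (5,5)

Derivation:
(0,3): no bracket -> illegal
(0,4): no bracket -> illegal
(0,5): flips 1 -> legal
(1,3): flips 1 -> legal
(2,5): flips 2 -> legal
(3,5): flips 1 -> legal
(4,5): flips 2 -> legal
(5,3): no bracket -> illegal
(5,4): no bracket -> illegal
(5,5): flips 1 -> legal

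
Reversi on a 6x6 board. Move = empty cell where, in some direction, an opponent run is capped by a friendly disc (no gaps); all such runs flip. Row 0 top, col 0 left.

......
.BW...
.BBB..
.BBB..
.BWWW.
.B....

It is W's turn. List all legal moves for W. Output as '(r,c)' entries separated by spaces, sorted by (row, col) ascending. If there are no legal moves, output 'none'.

Answer: (0,0) (1,0) (1,3) (2,0) (2,4) (3,0) (3,4) (4,0)

Derivation:
(0,0): flips 3 -> legal
(0,1): no bracket -> illegal
(0,2): no bracket -> illegal
(1,0): flips 3 -> legal
(1,3): flips 2 -> legal
(1,4): no bracket -> illegal
(2,0): flips 1 -> legal
(2,4): flips 1 -> legal
(3,0): flips 1 -> legal
(3,4): flips 1 -> legal
(4,0): flips 1 -> legal
(5,0): no bracket -> illegal
(5,2): no bracket -> illegal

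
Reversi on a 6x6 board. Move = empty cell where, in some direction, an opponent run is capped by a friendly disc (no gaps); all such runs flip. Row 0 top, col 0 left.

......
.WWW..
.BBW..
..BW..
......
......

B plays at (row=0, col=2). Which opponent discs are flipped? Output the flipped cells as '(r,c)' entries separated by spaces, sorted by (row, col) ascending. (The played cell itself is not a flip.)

Dir NW: edge -> no flip
Dir N: edge -> no flip
Dir NE: edge -> no flip
Dir W: first cell '.' (not opp) -> no flip
Dir E: first cell '.' (not opp) -> no flip
Dir SW: opp run (1,1), next='.' -> no flip
Dir S: opp run (1,2) capped by B -> flip
Dir SE: opp run (1,3), next='.' -> no flip

Answer: (1,2)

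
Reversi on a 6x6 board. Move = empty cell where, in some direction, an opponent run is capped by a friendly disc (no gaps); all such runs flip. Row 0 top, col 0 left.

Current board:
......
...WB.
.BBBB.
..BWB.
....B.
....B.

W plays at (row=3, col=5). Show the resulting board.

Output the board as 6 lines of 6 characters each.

Place W at (3,5); scan 8 dirs for brackets.
Dir NW: opp run (2,4) capped by W -> flip
Dir N: first cell '.' (not opp) -> no flip
Dir NE: edge -> no flip
Dir W: opp run (3,4) capped by W -> flip
Dir E: edge -> no flip
Dir SW: opp run (4,4), next='.' -> no flip
Dir S: first cell '.' (not opp) -> no flip
Dir SE: edge -> no flip
All flips: (2,4) (3,4)

Answer: ......
...WB.
.BBBW.
..BWWW
....B.
....B.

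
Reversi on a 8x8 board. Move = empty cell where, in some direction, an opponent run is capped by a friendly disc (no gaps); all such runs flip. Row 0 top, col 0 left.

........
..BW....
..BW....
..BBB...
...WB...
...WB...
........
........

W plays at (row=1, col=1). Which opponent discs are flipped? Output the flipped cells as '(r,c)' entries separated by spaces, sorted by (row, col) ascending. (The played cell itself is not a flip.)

Answer: (1,2)

Derivation:
Dir NW: first cell '.' (not opp) -> no flip
Dir N: first cell '.' (not opp) -> no flip
Dir NE: first cell '.' (not opp) -> no flip
Dir W: first cell '.' (not opp) -> no flip
Dir E: opp run (1,2) capped by W -> flip
Dir SW: first cell '.' (not opp) -> no flip
Dir S: first cell '.' (not opp) -> no flip
Dir SE: opp run (2,2) (3,3) (4,4), next='.' -> no flip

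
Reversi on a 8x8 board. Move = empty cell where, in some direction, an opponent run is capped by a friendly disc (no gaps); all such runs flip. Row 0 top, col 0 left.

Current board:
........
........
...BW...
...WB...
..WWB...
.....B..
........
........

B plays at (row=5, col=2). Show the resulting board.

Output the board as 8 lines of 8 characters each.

Place B at (5,2); scan 8 dirs for brackets.
Dir NW: first cell '.' (not opp) -> no flip
Dir N: opp run (4,2), next='.' -> no flip
Dir NE: opp run (4,3) capped by B -> flip
Dir W: first cell '.' (not opp) -> no flip
Dir E: first cell '.' (not opp) -> no flip
Dir SW: first cell '.' (not opp) -> no flip
Dir S: first cell '.' (not opp) -> no flip
Dir SE: first cell '.' (not opp) -> no flip
All flips: (4,3)

Answer: ........
........
...BW...
...WB...
..WBB...
..B..B..
........
........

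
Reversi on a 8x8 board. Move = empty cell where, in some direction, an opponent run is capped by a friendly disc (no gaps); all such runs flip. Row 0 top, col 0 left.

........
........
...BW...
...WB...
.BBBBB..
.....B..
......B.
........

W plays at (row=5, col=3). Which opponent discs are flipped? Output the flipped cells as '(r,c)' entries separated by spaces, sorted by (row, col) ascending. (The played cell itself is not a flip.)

Answer: (4,3)

Derivation:
Dir NW: opp run (4,2), next='.' -> no flip
Dir N: opp run (4,3) capped by W -> flip
Dir NE: opp run (4,4), next='.' -> no flip
Dir W: first cell '.' (not opp) -> no flip
Dir E: first cell '.' (not opp) -> no flip
Dir SW: first cell '.' (not opp) -> no flip
Dir S: first cell '.' (not opp) -> no flip
Dir SE: first cell '.' (not opp) -> no flip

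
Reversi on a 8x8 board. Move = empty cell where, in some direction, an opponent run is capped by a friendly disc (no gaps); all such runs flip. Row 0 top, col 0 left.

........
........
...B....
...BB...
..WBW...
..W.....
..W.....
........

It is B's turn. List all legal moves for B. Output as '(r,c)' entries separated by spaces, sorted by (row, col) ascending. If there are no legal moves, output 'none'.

(3,1): no bracket -> illegal
(3,2): no bracket -> illegal
(3,5): no bracket -> illegal
(4,1): flips 1 -> legal
(4,5): flips 1 -> legal
(5,1): flips 1 -> legal
(5,3): no bracket -> illegal
(5,4): flips 1 -> legal
(5,5): flips 1 -> legal
(6,1): flips 1 -> legal
(6,3): no bracket -> illegal
(7,1): no bracket -> illegal
(7,2): no bracket -> illegal
(7,3): no bracket -> illegal

Answer: (4,1) (4,5) (5,1) (5,4) (5,5) (6,1)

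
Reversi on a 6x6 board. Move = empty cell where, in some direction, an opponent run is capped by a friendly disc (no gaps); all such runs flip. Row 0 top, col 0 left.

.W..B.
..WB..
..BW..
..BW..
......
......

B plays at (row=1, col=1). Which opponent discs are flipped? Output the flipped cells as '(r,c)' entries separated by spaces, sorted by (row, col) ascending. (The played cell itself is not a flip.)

Answer: (1,2)

Derivation:
Dir NW: first cell '.' (not opp) -> no flip
Dir N: opp run (0,1), next=edge -> no flip
Dir NE: first cell '.' (not opp) -> no flip
Dir W: first cell '.' (not opp) -> no flip
Dir E: opp run (1,2) capped by B -> flip
Dir SW: first cell '.' (not opp) -> no flip
Dir S: first cell '.' (not opp) -> no flip
Dir SE: first cell 'B' (not opp) -> no flip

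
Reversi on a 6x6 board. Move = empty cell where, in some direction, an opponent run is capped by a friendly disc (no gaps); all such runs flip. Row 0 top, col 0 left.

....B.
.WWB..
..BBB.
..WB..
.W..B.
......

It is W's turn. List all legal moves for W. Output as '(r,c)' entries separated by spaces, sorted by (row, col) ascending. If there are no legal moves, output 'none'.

(0,2): no bracket -> illegal
(0,3): no bracket -> illegal
(0,5): no bracket -> illegal
(1,4): flips 2 -> legal
(1,5): no bracket -> illegal
(2,1): no bracket -> illegal
(2,5): no bracket -> illegal
(3,1): no bracket -> illegal
(3,4): flips 2 -> legal
(3,5): no bracket -> illegal
(4,2): no bracket -> illegal
(4,3): no bracket -> illegal
(4,5): no bracket -> illegal
(5,3): no bracket -> illegal
(5,4): no bracket -> illegal
(5,5): flips 3 -> legal

Answer: (1,4) (3,4) (5,5)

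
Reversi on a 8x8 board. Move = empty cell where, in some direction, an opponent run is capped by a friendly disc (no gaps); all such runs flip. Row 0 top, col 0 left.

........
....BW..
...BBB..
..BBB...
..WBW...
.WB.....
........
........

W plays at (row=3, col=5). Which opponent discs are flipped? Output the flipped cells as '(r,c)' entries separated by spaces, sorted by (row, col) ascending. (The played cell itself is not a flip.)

Answer: (2,5)

Derivation:
Dir NW: opp run (2,4), next='.' -> no flip
Dir N: opp run (2,5) capped by W -> flip
Dir NE: first cell '.' (not opp) -> no flip
Dir W: opp run (3,4) (3,3) (3,2), next='.' -> no flip
Dir E: first cell '.' (not opp) -> no flip
Dir SW: first cell 'W' (not opp) -> no flip
Dir S: first cell '.' (not opp) -> no flip
Dir SE: first cell '.' (not opp) -> no flip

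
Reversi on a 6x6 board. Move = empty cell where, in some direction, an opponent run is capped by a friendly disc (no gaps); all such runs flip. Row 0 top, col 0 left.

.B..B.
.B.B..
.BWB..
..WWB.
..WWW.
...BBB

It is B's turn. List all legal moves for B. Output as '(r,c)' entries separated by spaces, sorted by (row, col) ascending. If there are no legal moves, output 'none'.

(1,2): no bracket -> illegal
(2,4): no bracket -> illegal
(3,1): flips 4 -> legal
(3,5): flips 1 -> legal
(4,1): flips 1 -> legal
(4,5): no bracket -> illegal
(5,1): no bracket -> illegal
(5,2): flips 1 -> legal

Answer: (3,1) (3,5) (4,1) (5,2)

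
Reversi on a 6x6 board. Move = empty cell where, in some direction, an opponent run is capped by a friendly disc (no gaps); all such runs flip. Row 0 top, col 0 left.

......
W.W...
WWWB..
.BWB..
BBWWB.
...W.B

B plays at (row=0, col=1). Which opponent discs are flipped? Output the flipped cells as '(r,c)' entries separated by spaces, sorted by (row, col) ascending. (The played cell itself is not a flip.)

Dir NW: edge -> no flip
Dir N: edge -> no flip
Dir NE: edge -> no flip
Dir W: first cell '.' (not opp) -> no flip
Dir E: first cell '.' (not opp) -> no flip
Dir SW: opp run (1,0), next=edge -> no flip
Dir S: first cell '.' (not opp) -> no flip
Dir SE: opp run (1,2) capped by B -> flip

Answer: (1,2)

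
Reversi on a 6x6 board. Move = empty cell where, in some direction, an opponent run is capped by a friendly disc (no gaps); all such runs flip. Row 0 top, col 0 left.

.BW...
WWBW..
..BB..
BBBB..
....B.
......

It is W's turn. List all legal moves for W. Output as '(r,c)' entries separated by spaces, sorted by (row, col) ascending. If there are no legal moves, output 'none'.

(0,0): flips 1 -> legal
(0,3): no bracket -> illegal
(1,4): no bracket -> illegal
(2,0): no bracket -> illegal
(2,1): no bracket -> illegal
(2,4): no bracket -> illegal
(3,4): no bracket -> illegal
(3,5): no bracket -> illegal
(4,0): flips 2 -> legal
(4,1): no bracket -> illegal
(4,2): flips 3 -> legal
(4,3): flips 2 -> legal
(4,5): no bracket -> illegal
(5,3): no bracket -> illegal
(5,4): no bracket -> illegal
(5,5): flips 3 -> legal

Answer: (0,0) (4,0) (4,2) (4,3) (5,5)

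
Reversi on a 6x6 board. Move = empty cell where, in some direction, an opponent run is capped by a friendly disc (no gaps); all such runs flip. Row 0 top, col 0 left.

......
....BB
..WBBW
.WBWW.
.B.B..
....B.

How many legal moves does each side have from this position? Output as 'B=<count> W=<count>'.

Answer: B=7 W=9

Derivation:
-- B to move --
(1,1): no bracket -> illegal
(1,2): flips 1 -> legal
(1,3): no bracket -> illegal
(2,0): no bracket -> illegal
(2,1): flips 2 -> legal
(3,0): flips 1 -> legal
(3,5): flips 3 -> legal
(4,0): no bracket -> illegal
(4,2): flips 1 -> legal
(4,4): flips 1 -> legal
(4,5): flips 1 -> legal
B mobility = 7
-- W to move --
(0,3): flips 1 -> legal
(0,4): flips 2 -> legal
(0,5): flips 1 -> legal
(1,2): flips 1 -> legal
(1,3): flips 1 -> legal
(2,1): no bracket -> illegal
(3,0): no bracket -> illegal
(3,5): no bracket -> illegal
(4,0): no bracket -> illegal
(4,2): flips 1 -> legal
(4,4): no bracket -> illegal
(4,5): no bracket -> illegal
(5,0): no bracket -> illegal
(5,1): flips 1 -> legal
(5,2): flips 1 -> legal
(5,3): flips 1 -> legal
(5,5): no bracket -> illegal
W mobility = 9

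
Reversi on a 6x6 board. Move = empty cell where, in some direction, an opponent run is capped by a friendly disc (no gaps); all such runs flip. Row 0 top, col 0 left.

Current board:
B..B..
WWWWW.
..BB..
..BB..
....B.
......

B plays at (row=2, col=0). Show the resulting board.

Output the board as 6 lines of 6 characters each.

Place B at (2,0); scan 8 dirs for brackets.
Dir NW: edge -> no flip
Dir N: opp run (1,0) capped by B -> flip
Dir NE: opp run (1,1), next='.' -> no flip
Dir W: edge -> no flip
Dir E: first cell '.' (not opp) -> no flip
Dir SW: edge -> no flip
Dir S: first cell '.' (not opp) -> no flip
Dir SE: first cell '.' (not opp) -> no flip
All flips: (1,0)

Answer: B..B..
BWWWW.
B.BB..
..BB..
....B.
......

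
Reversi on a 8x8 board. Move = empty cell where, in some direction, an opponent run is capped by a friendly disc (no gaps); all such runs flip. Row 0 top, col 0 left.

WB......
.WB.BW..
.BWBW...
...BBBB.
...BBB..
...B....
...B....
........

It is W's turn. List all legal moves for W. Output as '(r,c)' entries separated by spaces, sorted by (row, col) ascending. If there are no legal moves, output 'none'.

Answer: (0,2) (0,4) (1,3) (2,0) (3,1) (4,2) (4,6) (5,4) (5,5)

Derivation:
(0,2): flips 2 -> legal
(0,3): no bracket -> illegal
(0,4): flips 1 -> legal
(0,5): no bracket -> illegal
(1,0): no bracket -> illegal
(1,3): flips 2 -> legal
(2,0): flips 1 -> legal
(2,5): no bracket -> illegal
(2,6): no bracket -> illegal
(2,7): no bracket -> illegal
(3,0): no bracket -> illegal
(3,1): flips 1 -> legal
(3,2): no bracket -> illegal
(3,7): no bracket -> illegal
(4,2): flips 1 -> legal
(4,6): flips 1 -> legal
(4,7): no bracket -> illegal
(5,2): no bracket -> illegal
(5,4): flips 2 -> legal
(5,5): flips 2 -> legal
(5,6): no bracket -> illegal
(6,2): no bracket -> illegal
(6,4): no bracket -> illegal
(7,2): no bracket -> illegal
(7,3): no bracket -> illegal
(7,4): no bracket -> illegal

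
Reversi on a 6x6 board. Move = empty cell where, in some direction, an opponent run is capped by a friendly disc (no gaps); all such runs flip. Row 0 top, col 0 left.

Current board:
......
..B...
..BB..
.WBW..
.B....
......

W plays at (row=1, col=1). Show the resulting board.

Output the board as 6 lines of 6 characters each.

Place W at (1,1); scan 8 dirs for brackets.
Dir NW: first cell '.' (not opp) -> no flip
Dir N: first cell '.' (not opp) -> no flip
Dir NE: first cell '.' (not opp) -> no flip
Dir W: first cell '.' (not opp) -> no flip
Dir E: opp run (1,2), next='.' -> no flip
Dir SW: first cell '.' (not opp) -> no flip
Dir S: first cell '.' (not opp) -> no flip
Dir SE: opp run (2,2) capped by W -> flip
All flips: (2,2)

Answer: ......
.WB...
..WB..
.WBW..
.B....
......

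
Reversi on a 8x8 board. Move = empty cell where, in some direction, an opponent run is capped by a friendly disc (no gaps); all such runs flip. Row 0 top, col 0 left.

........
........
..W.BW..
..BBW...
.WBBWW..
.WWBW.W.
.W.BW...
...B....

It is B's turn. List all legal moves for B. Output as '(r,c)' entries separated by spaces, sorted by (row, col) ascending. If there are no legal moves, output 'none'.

Answer: (1,1) (1,2) (1,6) (2,6) (3,0) (3,5) (3,6) (4,0) (4,6) (5,0) (5,5) (6,0) (6,2) (6,5) (7,0) (7,4) (7,5)

Derivation:
(1,1): flips 1 -> legal
(1,2): flips 1 -> legal
(1,3): no bracket -> illegal
(1,4): no bracket -> illegal
(1,5): no bracket -> illegal
(1,6): flips 2 -> legal
(2,1): no bracket -> illegal
(2,3): no bracket -> illegal
(2,6): flips 1 -> legal
(3,0): flips 2 -> legal
(3,1): no bracket -> illegal
(3,5): flips 2 -> legal
(3,6): flips 2 -> legal
(4,0): flips 1 -> legal
(4,6): flips 2 -> legal
(4,7): no bracket -> illegal
(5,0): flips 3 -> legal
(5,5): flips 3 -> legal
(5,7): no bracket -> illegal
(6,0): flips 1 -> legal
(6,2): flips 1 -> legal
(6,5): flips 2 -> legal
(6,6): no bracket -> illegal
(6,7): no bracket -> illegal
(7,0): flips 2 -> legal
(7,1): no bracket -> illegal
(7,2): no bracket -> illegal
(7,4): flips 4 -> legal
(7,5): flips 1 -> legal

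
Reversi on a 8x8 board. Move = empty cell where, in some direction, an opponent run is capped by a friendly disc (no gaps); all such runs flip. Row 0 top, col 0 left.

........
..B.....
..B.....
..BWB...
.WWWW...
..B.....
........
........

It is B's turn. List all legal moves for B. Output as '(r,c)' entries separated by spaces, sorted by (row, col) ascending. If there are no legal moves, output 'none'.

(2,3): no bracket -> illegal
(2,4): no bracket -> illegal
(3,0): flips 1 -> legal
(3,1): no bracket -> illegal
(3,5): no bracket -> illegal
(4,0): no bracket -> illegal
(4,5): no bracket -> illegal
(5,0): flips 1 -> legal
(5,1): no bracket -> illegal
(5,3): no bracket -> illegal
(5,4): flips 2 -> legal
(5,5): flips 2 -> legal

Answer: (3,0) (5,0) (5,4) (5,5)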